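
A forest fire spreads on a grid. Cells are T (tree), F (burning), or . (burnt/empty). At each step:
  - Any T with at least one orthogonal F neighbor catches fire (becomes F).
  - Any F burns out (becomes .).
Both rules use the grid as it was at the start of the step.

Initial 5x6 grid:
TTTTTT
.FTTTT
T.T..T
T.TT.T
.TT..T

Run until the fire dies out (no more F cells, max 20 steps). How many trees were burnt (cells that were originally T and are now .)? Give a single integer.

Step 1: +2 fires, +1 burnt (F count now 2)
Step 2: +4 fires, +2 burnt (F count now 4)
Step 3: +3 fires, +4 burnt (F count now 3)
Step 4: +4 fires, +3 burnt (F count now 4)
Step 5: +3 fires, +4 burnt (F count now 3)
Step 6: +1 fires, +3 burnt (F count now 1)
Step 7: +1 fires, +1 burnt (F count now 1)
Step 8: +0 fires, +1 burnt (F count now 0)
Fire out after step 8
Initially T: 20, now '.': 28
Total burnt (originally-T cells now '.'): 18

Answer: 18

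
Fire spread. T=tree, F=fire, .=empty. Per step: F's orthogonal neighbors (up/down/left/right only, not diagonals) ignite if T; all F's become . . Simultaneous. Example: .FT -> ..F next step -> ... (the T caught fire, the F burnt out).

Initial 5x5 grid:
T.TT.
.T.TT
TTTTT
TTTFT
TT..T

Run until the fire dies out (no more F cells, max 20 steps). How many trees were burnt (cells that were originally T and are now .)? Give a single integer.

Answer: 17

Derivation:
Step 1: +3 fires, +1 burnt (F count now 3)
Step 2: +5 fires, +3 burnt (F count now 5)
Step 3: +5 fires, +5 burnt (F count now 5)
Step 4: +4 fires, +5 burnt (F count now 4)
Step 5: +0 fires, +4 burnt (F count now 0)
Fire out after step 5
Initially T: 18, now '.': 24
Total burnt (originally-T cells now '.'): 17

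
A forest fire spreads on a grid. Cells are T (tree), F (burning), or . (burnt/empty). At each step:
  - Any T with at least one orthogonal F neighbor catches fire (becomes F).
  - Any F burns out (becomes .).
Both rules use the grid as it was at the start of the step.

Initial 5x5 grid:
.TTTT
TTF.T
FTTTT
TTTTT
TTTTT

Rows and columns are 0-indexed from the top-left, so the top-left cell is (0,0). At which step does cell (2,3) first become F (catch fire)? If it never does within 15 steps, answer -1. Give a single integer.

Step 1: cell (2,3)='T' (+6 fires, +2 burnt)
Step 2: cell (2,3)='F' (+6 fires, +6 burnt)
  -> target ignites at step 2
Step 3: cell (2,3)='.' (+5 fires, +6 burnt)
Step 4: cell (2,3)='.' (+3 fires, +5 burnt)
Step 5: cell (2,3)='.' (+1 fires, +3 burnt)
Step 6: cell (2,3)='.' (+0 fires, +1 burnt)
  fire out at step 6

2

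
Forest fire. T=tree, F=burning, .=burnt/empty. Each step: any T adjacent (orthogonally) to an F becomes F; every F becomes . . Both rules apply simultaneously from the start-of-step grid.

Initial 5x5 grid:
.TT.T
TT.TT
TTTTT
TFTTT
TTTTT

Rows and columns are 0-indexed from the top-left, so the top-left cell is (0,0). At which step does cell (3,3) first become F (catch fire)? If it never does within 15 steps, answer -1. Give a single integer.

Step 1: cell (3,3)='T' (+4 fires, +1 burnt)
Step 2: cell (3,3)='F' (+6 fires, +4 burnt)
  -> target ignites at step 2
Step 3: cell (3,3)='.' (+5 fires, +6 burnt)
Step 4: cell (3,3)='.' (+4 fires, +5 burnt)
Step 5: cell (3,3)='.' (+1 fires, +4 burnt)
Step 6: cell (3,3)='.' (+1 fires, +1 burnt)
Step 7: cell (3,3)='.' (+0 fires, +1 burnt)
  fire out at step 7

2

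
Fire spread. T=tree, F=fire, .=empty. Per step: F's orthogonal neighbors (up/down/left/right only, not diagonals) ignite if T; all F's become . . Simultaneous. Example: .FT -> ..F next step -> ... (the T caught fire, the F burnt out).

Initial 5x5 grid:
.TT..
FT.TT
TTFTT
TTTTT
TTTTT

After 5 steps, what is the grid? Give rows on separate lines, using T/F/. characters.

Step 1: 5 trees catch fire, 2 burn out
  .TT..
  .F.TT
  FF.FT
  TTFTT
  TTTTT
Step 2: 7 trees catch fire, 5 burn out
  .FT..
  ...FT
  ....F
  FF.FT
  TTFTT
Step 3: 6 trees catch fire, 7 burn out
  ..F..
  ....F
  .....
  ....F
  FF.FT
Step 4: 1 trees catch fire, 6 burn out
  .....
  .....
  .....
  .....
  ....F
Step 5: 0 trees catch fire, 1 burn out
  .....
  .....
  .....
  .....
  .....

.....
.....
.....
.....
.....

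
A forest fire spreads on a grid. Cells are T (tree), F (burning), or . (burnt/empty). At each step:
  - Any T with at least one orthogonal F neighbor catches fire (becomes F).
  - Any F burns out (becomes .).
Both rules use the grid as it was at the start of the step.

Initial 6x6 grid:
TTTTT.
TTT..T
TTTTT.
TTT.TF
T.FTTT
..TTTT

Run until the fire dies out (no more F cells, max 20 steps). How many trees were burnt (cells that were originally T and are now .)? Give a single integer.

Step 1: +5 fires, +2 burnt (F count now 5)
Step 2: +6 fires, +5 burnt (F count now 6)
Step 3: +5 fires, +6 burnt (F count now 5)
Step 4: +4 fires, +5 burnt (F count now 4)
Step 5: +3 fires, +4 burnt (F count now 3)
Step 6: +2 fires, +3 burnt (F count now 2)
Step 7: +0 fires, +2 burnt (F count now 0)
Fire out after step 7
Initially T: 26, now '.': 35
Total burnt (originally-T cells now '.'): 25

Answer: 25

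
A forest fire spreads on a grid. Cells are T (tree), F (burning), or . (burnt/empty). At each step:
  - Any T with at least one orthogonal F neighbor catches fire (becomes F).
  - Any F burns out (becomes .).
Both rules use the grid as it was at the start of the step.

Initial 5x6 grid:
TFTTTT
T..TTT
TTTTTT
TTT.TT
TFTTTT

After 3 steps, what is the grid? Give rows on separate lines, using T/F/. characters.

Step 1: 5 trees catch fire, 2 burn out
  F.FTTT
  T..TTT
  TTTTTT
  TFT.TT
  F.FTTT
Step 2: 6 trees catch fire, 5 burn out
  ...FTT
  F..TTT
  TFTTTT
  F.F.TT
  ...FTT
Step 3: 5 trees catch fire, 6 burn out
  ....FT
  ...FTT
  F.FTTT
  ....TT
  ....FT

....FT
...FTT
F.FTTT
....TT
....FT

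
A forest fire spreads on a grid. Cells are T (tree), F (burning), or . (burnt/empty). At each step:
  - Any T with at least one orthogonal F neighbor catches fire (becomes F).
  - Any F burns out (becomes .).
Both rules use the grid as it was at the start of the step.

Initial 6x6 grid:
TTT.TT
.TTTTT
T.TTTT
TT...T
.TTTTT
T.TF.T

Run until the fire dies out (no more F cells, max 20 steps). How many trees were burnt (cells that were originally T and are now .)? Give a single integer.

Answer: 25

Derivation:
Step 1: +2 fires, +1 burnt (F count now 2)
Step 2: +2 fires, +2 burnt (F count now 2)
Step 3: +2 fires, +2 burnt (F count now 2)
Step 4: +3 fires, +2 burnt (F count now 3)
Step 5: +2 fires, +3 burnt (F count now 2)
Step 6: +3 fires, +2 burnt (F count now 3)
Step 7: +3 fires, +3 burnt (F count now 3)
Step 8: +3 fires, +3 burnt (F count now 3)
Step 9: +1 fires, +3 burnt (F count now 1)
Step 10: +2 fires, +1 burnt (F count now 2)
Step 11: +1 fires, +2 burnt (F count now 1)
Step 12: +1 fires, +1 burnt (F count now 1)
Step 13: +0 fires, +1 burnt (F count now 0)
Fire out after step 13
Initially T: 26, now '.': 35
Total burnt (originally-T cells now '.'): 25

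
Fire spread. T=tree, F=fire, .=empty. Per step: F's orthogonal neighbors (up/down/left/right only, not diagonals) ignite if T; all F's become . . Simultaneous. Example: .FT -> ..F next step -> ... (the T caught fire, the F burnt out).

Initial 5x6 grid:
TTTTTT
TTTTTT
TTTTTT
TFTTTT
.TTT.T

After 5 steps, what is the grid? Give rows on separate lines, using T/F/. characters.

Step 1: 4 trees catch fire, 1 burn out
  TTTTTT
  TTTTTT
  TFTTTT
  F.FTTT
  .FTT.T
Step 2: 5 trees catch fire, 4 burn out
  TTTTTT
  TFTTTT
  F.FTTT
  ...FTT
  ..FT.T
Step 3: 6 trees catch fire, 5 burn out
  TFTTTT
  F.FTTT
  ...FTT
  ....FT
  ...F.T
Step 4: 5 trees catch fire, 6 burn out
  F.FTTT
  ...FTT
  ....FT
  .....F
  .....T
Step 5: 4 trees catch fire, 5 burn out
  ...FTT
  ....FT
  .....F
  ......
  .....F

...FTT
....FT
.....F
......
.....F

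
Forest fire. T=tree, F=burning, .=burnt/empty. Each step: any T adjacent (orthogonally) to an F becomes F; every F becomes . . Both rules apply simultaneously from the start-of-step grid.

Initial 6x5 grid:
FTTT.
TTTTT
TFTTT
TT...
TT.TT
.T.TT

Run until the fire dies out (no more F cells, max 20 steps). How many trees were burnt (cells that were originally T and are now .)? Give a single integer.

Step 1: +6 fires, +2 burnt (F count now 6)
Step 2: +5 fires, +6 burnt (F count now 5)
Step 3: +5 fires, +5 burnt (F count now 5)
Step 4: +1 fires, +5 burnt (F count now 1)
Step 5: +0 fires, +1 burnt (F count now 0)
Fire out after step 5
Initially T: 21, now '.': 26
Total burnt (originally-T cells now '.'): 17

Answer: 17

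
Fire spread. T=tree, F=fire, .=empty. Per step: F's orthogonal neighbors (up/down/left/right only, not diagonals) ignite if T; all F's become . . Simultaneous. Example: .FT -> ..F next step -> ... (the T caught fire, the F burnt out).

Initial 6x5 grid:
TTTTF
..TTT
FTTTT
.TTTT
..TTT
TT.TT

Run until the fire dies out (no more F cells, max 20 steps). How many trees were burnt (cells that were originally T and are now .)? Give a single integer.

Answer: 20

Derivation:
Step 1: +3 fires, +2 burnt (F count now 3)
Step 2: +5 fires, +3 burnt (F count now 5)
Step 3: +5 fires, +5 burnt (F count now 5)
Step 4: +4 fires, +5 burnt (F count now 4)
Step 5: +2 fires, +4 burnt (F count now 2)
Step 6: +1 fires, +2 burnt (F count now 1)
Step 7: +0 fires, +1 burnt (F count now 0)
Fire out after step 7
Initially T: 22, now '.': 28
Total burnt (originally-T cells now '.'): 20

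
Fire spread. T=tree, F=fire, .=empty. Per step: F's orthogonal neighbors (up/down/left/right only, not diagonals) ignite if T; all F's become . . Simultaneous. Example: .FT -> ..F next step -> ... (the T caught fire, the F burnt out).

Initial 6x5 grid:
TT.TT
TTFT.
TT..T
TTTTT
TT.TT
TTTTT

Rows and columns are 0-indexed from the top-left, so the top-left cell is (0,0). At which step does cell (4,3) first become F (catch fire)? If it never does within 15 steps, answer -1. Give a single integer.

Step 1: cell (4,3)='T' (+2 fires, +1 burnt)
Step 2: cell (4,3)='T' (+4 fires, +2 burnt)
Step 3: cell (4,3)='T' (+4 fires, +4 burnt)
Step 4: cell (4,3)='T' (+3 fires, +4 burnt)
Step 5: cell (4,3)='T' (+3 fires, +3 burnt)
Step 6: cell (4,3)='F' (+4 fires, +3 burnt)
  -> target ignites at step 6
Step 7: cell (4,3)='.' (+3 fires, +4 burnt)
Step 8: cell (4,3)='.' (+1 fires, +3 burnt)
Step 9: cell (4,3)='.' (+0 fires, +1 burnt)
  fire out at step 9

6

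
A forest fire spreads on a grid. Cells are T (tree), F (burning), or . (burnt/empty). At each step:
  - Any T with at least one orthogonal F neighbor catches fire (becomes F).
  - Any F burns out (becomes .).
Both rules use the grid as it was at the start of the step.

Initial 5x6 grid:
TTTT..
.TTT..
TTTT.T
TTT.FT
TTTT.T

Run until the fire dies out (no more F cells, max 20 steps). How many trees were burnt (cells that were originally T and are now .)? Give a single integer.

Answer: 3

Derivation:
Step 1: +1 fires, +1 burnt (F count now 1)
Step 2: +2 fires, +1 burnt (F count now 2)
Step 3: +0 fires, +2 burnt (F count now 0)
Fire out after step 3
Initially T: 21, now '.': 12
Total burnt (originally-T cells now '.'): 3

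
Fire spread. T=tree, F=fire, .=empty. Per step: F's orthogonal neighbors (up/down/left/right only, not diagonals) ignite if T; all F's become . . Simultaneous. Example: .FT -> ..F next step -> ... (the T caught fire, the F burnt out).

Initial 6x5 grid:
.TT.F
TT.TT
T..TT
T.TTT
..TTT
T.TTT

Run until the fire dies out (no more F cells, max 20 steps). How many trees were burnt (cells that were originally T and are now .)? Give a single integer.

Answer: 13

Derivation:
Step 1: +1 fires, +1 burnt (F count now 1)
Step 2: +2 fires, +1 burnt (F count now 2)
Step 3: +2 fires, +2 burnt (F count now 2)
Step 4: +2 fires, +2 burnt (F count now 2)
Step 5: +3 fires, +2 burnt (F count now 3)
Step 6: +2 fires, +3 burnt (F count now 2)
Step 7: +1 fires, +2 burnt (F count now 1)
Step 8: +0 fires, +1 burnt (F count now 0)
Fire out after step 8
Initially T: 20, now '.': 23
Total burnt (originally-T cells now '.'): 13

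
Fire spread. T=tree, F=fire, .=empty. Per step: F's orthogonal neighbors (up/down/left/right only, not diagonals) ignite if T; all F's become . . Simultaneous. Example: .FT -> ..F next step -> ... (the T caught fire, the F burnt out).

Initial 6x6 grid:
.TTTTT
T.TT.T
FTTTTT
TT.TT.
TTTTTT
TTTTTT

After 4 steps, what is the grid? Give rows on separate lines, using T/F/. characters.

Step 1: 3 trees catch fire, 1 burn out
  .TTTTT
  F.TT.T
  .FTTTT
  FT.TT.
  TTTTTT
  TTTTTT
Step 2: 3 trees catch fire, 3 burn out
  .TTTTT
  ..TT.T
  ..FTTT
  .F.TT.
  FTTTTT
  TTTTTT
Step 3: 4 trees catch fire, 3 burn out
  .TTTTT
  ..FT.T
  ...FTT
  ...TT.
  .FTTTT
  FTTTTT
Step 4: 6 trees catch fire, 4 burn out
  .TFTTT
  ...F.T
  ....FT
  ...FT.
  ..FTTT
  .FTTTT

.TFTTT
...F.T
....FT
...FT.
..FTTT
.FTTTT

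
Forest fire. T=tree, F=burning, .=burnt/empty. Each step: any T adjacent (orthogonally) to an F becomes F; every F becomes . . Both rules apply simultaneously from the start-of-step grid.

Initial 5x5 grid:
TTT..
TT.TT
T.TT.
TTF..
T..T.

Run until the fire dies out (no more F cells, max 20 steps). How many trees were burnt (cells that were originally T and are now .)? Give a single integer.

Answer: 13

Derivation:
Step 1: +2 fires, +1 burnt (F count now 2)
Step 2: +2 fires, +2 burnt (F count now 2)
Step 3: +3 fires, +2 burnt (F count now 3)
Step 4: +2 fires, +3 burnt (F count now 2)
Step 5: +2 fires, +2 burnt (F count now 2)
Step 6: +1 fires, +2 burnt (F count now 1)
Step 7: +1 fires, +1 burnt (F count now 1)
Step 8: +0 fires, +1 burnt (F count now 0)
Fire out after step 8
Initially T: 14, now '.': 24
Total burnt (originally-T cells now '.'): 13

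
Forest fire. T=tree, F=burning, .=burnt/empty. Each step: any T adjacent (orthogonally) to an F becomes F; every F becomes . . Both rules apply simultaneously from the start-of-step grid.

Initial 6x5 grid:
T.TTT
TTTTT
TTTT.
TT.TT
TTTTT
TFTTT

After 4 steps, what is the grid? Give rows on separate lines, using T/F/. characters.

Step 1: 3 trees catch fire, 1 burn out
  T.TTT
  TTTTT
  TTTT.
  TT.TT
  TFTTT
  F.FTT
Step 2: 4 trees catch fire, 3 burn out
  T.TTT
  TTTTT
  TTTT.
  TF.TT
  F.FTT
  ...FT
Step 3: 4 trees catch fire, 4 burn out
  T.TTT
  TTTTT
  TFTT.
  F..TT
  ...FT
  ....F
Step 4: 5 trees catch fire, 4 burn out
  T.TTT
  TFTTT
  F.FT.
  ...FT
  ....F
  .....

T.TTT
TFTTT
F.FT.
...FT
....F
.....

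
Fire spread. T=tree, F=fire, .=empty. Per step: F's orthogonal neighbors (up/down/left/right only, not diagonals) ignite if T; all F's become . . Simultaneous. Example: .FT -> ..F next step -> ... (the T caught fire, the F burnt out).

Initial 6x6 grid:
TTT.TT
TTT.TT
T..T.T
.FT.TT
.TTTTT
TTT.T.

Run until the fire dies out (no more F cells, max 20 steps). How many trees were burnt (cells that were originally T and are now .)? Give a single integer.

Answer: 17

Derivation:
Step 1: +2 fires, +1 burnt (F count now 2)
Step 2: +2 fires, +2 burnt (F count now 2)
Step 3: +3 fires, +2 burnt (F count now 3)
Step 4: +1 fires, +3 burnt (F count now 1)
Step 5: +3 fires, +1 burnt (F count now 3)
Step 6: +1 fires, +3 burnt (F count now 1)
Step 7: +1 fires, +1 burnt (F count now 1)
Step 8: +1 fires, +1 burnt (F count now 1)
Step 9: +2 fires, +1 burnt (F count now 2)
Step 10: +1 fires, +2 burnt (F count now 1)
Step 11: +0 fires, +1 burnt (F count now 0)
Fire out after step 11
Initially T: 25, now '.': 28
Total burnt (originally-T cells now '.'): 17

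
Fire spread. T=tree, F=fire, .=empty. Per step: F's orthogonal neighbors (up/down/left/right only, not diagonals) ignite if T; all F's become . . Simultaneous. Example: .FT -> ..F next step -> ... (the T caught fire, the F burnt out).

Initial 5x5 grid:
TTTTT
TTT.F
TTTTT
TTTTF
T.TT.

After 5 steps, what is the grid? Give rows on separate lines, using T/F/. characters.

Step 1: 3 trees catch fire, 2 burn out
  TTTTF
  TTT..
  TTTTF
  TTTF.
  T.TT.
Step 2: 4 trees catch fire, 3 burn out
  TTTF.
  TTT..
  TTTF.
  TTF..
  T.TF.
Step 3: 4 trees catch fire, 4 burn out
  TTF..
  TTT..
  TTF..
  TF...
  T.F..
Step 4: 4 trees catch fire, 4 burn out
  TF...
  TTF..
  TF...
  F....
  T....
Step 5: 4 trees catch fire, 4 burn out
  F....
  TF...
  F....
  .....
  F....

F....
TF...
F....
.....
F....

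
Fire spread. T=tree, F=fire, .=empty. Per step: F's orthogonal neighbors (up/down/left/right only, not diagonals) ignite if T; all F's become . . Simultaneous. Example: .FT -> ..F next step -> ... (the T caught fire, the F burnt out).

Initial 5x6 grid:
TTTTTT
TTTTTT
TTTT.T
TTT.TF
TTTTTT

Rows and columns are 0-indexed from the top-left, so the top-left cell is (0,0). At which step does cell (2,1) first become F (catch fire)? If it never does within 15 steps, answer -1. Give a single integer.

Step 1: cell (2,1)='T' (+3 fires, +1 burnt)
Step 2: cell (2,1)='T' (+2 fires, +3 burnt)
Step 3: cell (2,1)='T' (+3 fires, +2 burnt)
Step 4: cell (2,1)='T' (+3 fires, +3 burnt)
Step 5: cell (2,1)='T' (+5 fires, +3 burnt)
Step 6: cell (2,1)='T' (+5 fires, +5 burnt)
Step 7: cell (2,1)='F' (+4 fires, +5 burnt)
  -> target ignites at step 7
Step 8: cell (2,1)='.' (+2 fires, +4 burnt)
Step 9: cell (2,1)='.' (+0 fires, +2 burnt)
  fire out at step 9

7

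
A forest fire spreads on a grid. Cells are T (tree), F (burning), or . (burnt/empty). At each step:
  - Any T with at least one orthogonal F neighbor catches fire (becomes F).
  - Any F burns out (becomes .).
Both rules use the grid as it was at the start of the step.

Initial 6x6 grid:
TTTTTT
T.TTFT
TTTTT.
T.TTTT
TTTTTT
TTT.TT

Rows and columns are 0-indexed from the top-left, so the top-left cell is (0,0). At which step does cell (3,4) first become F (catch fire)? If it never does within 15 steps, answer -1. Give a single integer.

Step 1: cell (3,4)='T' (+4 fires, +1 burnt)
Step 2: cell (3,4)='F' (+5 fires, +4 burnt)
  -> target ignites at step 2
Step 3: cell (3,4)='.' (+5 fires, +5 burnt)
Step 4: cell (3,4)='.' (+6 fires, +5 burnt)
Step 5: cell (3,4)='.' (+4 fires, +6 burnt)
Step 6: cell (3,4)='.' (+4 fires, +4 burnt)
Step 7: cell (3,4)='.' (+2 fires, +4 burnt)
Step 8: cell (3,4)='.' (+1 fires, +2 burnt)
Step 9: cell (3,4)='.' (+0 fires, +1 burnt)
  fire out at step 9

2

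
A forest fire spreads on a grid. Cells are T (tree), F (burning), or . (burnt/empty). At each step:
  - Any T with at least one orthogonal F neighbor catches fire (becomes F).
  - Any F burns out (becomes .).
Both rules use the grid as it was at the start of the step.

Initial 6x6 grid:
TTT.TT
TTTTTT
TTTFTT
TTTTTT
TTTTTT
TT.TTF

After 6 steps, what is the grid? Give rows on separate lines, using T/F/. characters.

Step 1: 6 trees catch fire, 2 burn out
  TTT.TT
  TTTFTT
  TTF.FT
  TTTFTT
  TTTTTF
  TT.TF.
Step 2: 10 trees catch fire, 6 burn out
  TTT.TT
  TTF.FT
  TF...F
  TTF.FF
  TTTFF.
  TT.F..
Step 3: 7 trees catch fire, 10 burn out
  TTF.FT
  TF...F
  F.....
  TF....
  TTF...
  TT....
Step 4: 5 trees catch fire, 7 burn out
  TF...F
  F.....
  ......
  F.....
  TF....
  TT....
Step 5: 3 trees catch fire, 5 burn out
  F.....
  ......
  ......
  ......
  F.....
  TF....
Step 6: 1 trees catch fire, 3 burn out
  ......
  ......
  ......
  ......
  ......
  F.....

......
......
......
......
......
F.....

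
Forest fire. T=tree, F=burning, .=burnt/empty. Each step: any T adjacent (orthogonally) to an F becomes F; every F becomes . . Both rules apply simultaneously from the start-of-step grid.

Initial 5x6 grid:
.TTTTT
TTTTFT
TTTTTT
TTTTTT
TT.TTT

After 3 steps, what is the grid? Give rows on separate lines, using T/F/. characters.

Step 1: 4 trees catch fire, 1 burn out
  .TTTFT
  TTTF.F
  TTTTFT
  TTTTTT
  TT.TTT
Step 2: 6 trees catch fire, 4 burn out
  .TTF.F
  TTF...
  TTTF.F
  TTTTFT
  TT.TTT
Step 3: 6 trees catch fire, 6 burn out
  .TF...
  TF....
  TTF...
  TTTF.F
  TT.TFT

.TF...
TF....
TTF...
TTTF.F
TT.TFT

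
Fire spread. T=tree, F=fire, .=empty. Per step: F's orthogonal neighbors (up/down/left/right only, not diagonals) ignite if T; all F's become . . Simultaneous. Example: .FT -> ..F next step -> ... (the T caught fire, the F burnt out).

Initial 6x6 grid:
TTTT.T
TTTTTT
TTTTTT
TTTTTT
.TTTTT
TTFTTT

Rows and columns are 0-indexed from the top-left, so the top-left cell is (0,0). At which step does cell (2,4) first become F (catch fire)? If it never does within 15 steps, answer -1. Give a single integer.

Step 1: cell (2,4)='T' (+3 fires, +1 burnt)
Step 2: cell (2,4)='T' (+5 fires, +3 burnt)
Step 3: cell (2,4)='T' (+5 fires, +5 burnt)
Step 4: cell (2,4)='T' (+6 fires, +5 burnt)
Step 5: cell (2,4)='F' (+6 fires, +6 burnt)
  -> target ignites at step 5
Step 6: cell (2,4)='.' (+5 fires, +6 burnt)
Step 7: cell (2,4)='.' (+2 fires, +5 burnt)
Step 8: cell (2,4)='.' (+1 fires, +2 burnt)
Step 9: cell (2,4)='.' (+0 fires, +1 burnt)
  fire out at step 9

5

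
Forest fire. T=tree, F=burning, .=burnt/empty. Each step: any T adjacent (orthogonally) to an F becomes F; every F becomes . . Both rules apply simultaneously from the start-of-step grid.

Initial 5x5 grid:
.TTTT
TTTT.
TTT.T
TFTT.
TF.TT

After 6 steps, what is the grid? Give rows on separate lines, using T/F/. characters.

Step 1: 4 trees catch fire, 2 burn out
  .TTTT
  TTTT.
  TFT.T
  F.FT.
  F..TT
Step 2: 4 trees catch fire, 4 burn out
  .TTTT
  TFTT.
  F.F.T
  ...F.
  ...TT
Step 3: 4 trees catch fire, 4 burn out
  .FTTT
  F.FT.
  ....T
  .....
  ...FT
Step 4: 3 trees catch fire, 4 burn out
  ..FTT
  ...F.
  ....T
  .....
  ....F
Step 5: 1 trees catch fire, 3 burn out
  ...FT
  .....
  ....T
  .....
  .....
Step 6: 1 trees catch fire, 1 burn out
  ....F
  .....
  ....T
  .....
  .....

....F
.....
....T
.....
.....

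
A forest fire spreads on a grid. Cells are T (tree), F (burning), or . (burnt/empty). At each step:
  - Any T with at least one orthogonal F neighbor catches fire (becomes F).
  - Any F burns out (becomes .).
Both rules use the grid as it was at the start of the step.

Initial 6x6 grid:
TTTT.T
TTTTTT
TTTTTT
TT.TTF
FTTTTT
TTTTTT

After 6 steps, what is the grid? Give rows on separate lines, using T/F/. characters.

Step 1: 6 trees catch fire, 2 burn out
  TTTT.T
  TTTTTT
  TTTTTF
  FT.TF.
  .FTTTF
  FTTTTT
Step 2: 9 trees catch fire, 6 burn out
  TTTT.T
  TTTTTF
  FTTTF.
  .F.F..
  ..FTF.
  .FTTTF
Step 3: 8 trees catch fire, 9 burn out
  TTTT.F
  FTTTF.
  .FTF..
  ......
  ...F..
  ..FTF.
Step 4: 5 trees catch fire, 8 burn out
  FTTT..
  .FTF..
  ..F...
  ......
  ......
  ...F..
Step 5: 3 trees catch fire, 5 burn out
  .FTF..
  ..F...
  ......
  ......
  ......
  ......
Step 6: 1 trees catch fire, 3 burn out
  ..F...
  ......
  ......
  ......
  ......
  ......

..F...
......
......
......
......
......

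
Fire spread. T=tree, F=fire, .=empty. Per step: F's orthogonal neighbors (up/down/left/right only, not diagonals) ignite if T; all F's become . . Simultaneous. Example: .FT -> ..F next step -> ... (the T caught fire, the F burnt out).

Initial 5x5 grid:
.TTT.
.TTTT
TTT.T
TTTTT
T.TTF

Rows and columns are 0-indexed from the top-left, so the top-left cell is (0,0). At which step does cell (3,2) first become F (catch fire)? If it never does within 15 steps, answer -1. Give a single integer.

Step 1: cell (3,2)='T' (+2 fires, +1 burnt)
Step 2: cell (3,2)='T' (+3 fires, +2 burnt)
Step 3: cell (3,2)='F' (+2 fires, +3 burnt)
  -> target ignites at step 3
Step 4: cell (3,2)='.' (+3 fires, +2 burnt)
Step 5: cell (3,2)='.' (+4 fires, +3 burnt)
Step 6: cell (3,2)='.' (+4 fires, +4 burnt)
Step 7: cell (3,2)='.' (+1 fires, +4 burnt)
Step 8: cell (3,2)='.' (+0 fires, +1 burnt)
  fire out at step 8

3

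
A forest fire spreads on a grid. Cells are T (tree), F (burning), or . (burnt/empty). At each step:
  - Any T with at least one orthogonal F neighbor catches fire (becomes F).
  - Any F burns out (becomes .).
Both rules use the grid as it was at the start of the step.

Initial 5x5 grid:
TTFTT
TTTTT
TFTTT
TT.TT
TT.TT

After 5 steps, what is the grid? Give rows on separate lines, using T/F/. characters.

Step 1: 7 trees catch fire, 2 burn out
  TF.FT
  TFFTT
  F.FTT
  TF.TT
  TT.TT
Step 2: 7 trees catch fire, 7 burn out
  F...F
  F..FT
  ...FT
  F..TT
  TF.TT
Step 3: 4 trees catch fire, 7 burn out
  .....
  ....F
  ....F
  ...FT
  F..TT
Step 4: 2 trees catch fire, 4 burn out
  .....
  .....
  .....
  ....F
  ...FT
Step 5: 1 trees catch fire, 2 burn out
  .....
  .....
  .....
  .....
  ....F

.....
.....
.....
.....
....F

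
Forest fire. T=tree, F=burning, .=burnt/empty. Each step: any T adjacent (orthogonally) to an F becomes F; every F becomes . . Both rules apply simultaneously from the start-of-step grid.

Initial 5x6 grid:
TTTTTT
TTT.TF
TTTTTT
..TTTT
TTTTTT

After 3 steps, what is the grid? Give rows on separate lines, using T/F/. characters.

Step 1: 3 trees catch fire, 1 burn out
  TTTTTF
  TTT.F.
  TTTTTF
  ..TTTT
  TTTTTT
Step 2: 3 trees catch fire, 3 burn out
  TTTTF.
  TTT...
  TTTTF.
  ..TTTF
  TTTTTT
Step 3: 4 trees catch fire, 3 burn out
  TTTF..
  TTT...
  TTTF..
  ..TTF.
  TTTTTF

TTTF..
TTT...
TTTF..
..TTF.
TTTTTF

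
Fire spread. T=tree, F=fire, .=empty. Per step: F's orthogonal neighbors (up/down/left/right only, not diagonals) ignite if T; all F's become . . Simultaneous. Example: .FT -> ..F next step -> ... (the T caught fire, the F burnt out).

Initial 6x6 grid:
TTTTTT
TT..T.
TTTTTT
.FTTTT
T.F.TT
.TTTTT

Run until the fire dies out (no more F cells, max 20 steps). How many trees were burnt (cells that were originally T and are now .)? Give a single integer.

Step 1: +3 fires, +2 burnt (F count now 3)
Step 2: +6 fires, +3 burnt (F count now 6)
Step 3: +5 fires, +6 burnt (F count now 5)
Step 4: +6 fires, +5 burnt (F count now 6)
Step 5: +4 fires, +6 burnt (F count now 4)
Step 6: +1 fires, +4 burnt (F count now 1)
Step 7: +1 fires, +1 burnt (F count now 1)
Step 8: +0 fires, +1 burnt (F count now 0)
Fire out after step 8
Initially T: 27, now '.': 35
Total burnt (originally-T cells now '.'): 26

Answer: 26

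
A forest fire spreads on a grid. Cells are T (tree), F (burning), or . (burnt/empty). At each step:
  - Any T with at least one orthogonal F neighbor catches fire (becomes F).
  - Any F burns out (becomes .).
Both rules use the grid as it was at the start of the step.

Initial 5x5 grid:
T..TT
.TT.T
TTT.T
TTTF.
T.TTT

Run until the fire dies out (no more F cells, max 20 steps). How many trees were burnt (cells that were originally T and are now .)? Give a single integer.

Answer: 12

Derivation:
Step 1: +2 fires, +1 burnt (F count now 2)
Step 2: +4 fires, +2 burnt (F count now 4)
Step 3: +3 fires, +4 burnt (F count now 3)
Step 4: +3 fires, +3 burnt (F count now 3)
Step 5: +0 fires, +3 burnt (F count now 0)
Fire out after step 5
Initially T: 17, now '.': 20
Total burnt (originally-T cells now '.'): 12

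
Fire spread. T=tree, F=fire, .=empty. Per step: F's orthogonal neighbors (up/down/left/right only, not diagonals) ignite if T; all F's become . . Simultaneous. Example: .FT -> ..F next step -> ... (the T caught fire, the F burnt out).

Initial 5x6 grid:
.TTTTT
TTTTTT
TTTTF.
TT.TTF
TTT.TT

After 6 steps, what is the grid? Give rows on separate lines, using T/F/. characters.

Step 1: 4 trees catch fire, 2 burn out
  .TTTTT
  TTTTFT
  TTTF..
  TT.TF.
  TTT.TF
Step 2: 6 trees catch fire, 4 burn out
  .TTTFT
  TTTF.F
  TTF...
  TT.F..
  TTT.F.
Step 3: 4 trees catch fire, 6 burn out
  .TTF.F
  TTF...
  TF....
  TT....
  TTT...
Step 4: 4 trees catch fire, 4 burn out
  .TF...
  TF....
  F.....
  TF....
  TTT...
Step 5: 4 trees catch fire, 4 burn out
  .F....
  F.....
  ......
  F.....
  TFT...
Step 6: 2 trees catch fire, 4 burn out
  ......
  ......
  ......
  ......
  F.F...

......
......
......
......
F.F...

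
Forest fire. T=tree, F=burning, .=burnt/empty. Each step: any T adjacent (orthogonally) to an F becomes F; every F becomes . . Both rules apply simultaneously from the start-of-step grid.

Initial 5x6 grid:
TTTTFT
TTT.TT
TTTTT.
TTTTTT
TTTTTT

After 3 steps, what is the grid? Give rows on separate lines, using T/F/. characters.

Step 1: 3 trees catch fire, 1 burn out
  TTTF.F
  TTT.FT
  TTTTT.
  TTTTTT
  TTTTTT
Step 2: 3 trees catch fire, 3 burn out
  TTF...
  TTT..F
  TTTTF.
  TTTTTT
  TTTTTT
Step 3: 4 trees catch fire, 3 burn out
  TF....
  TTF...
  TTTF..
  TTTTFT
  TTTTTT

TF....
TTF...
TTTF..
TTTTFT
TTTTTT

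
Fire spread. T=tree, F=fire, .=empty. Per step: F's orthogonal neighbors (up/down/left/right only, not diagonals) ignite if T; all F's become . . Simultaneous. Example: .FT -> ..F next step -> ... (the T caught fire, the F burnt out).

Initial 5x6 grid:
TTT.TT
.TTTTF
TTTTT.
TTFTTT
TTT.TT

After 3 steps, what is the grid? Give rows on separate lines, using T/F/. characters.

Step 1: 6 trees catch fire, 2 burn out
  TTT.TF
  .TTTF.
  TTFTT.
  TF.FTT
  TTF.TT
Step 2: 9 trees catch fire, 6 burn out
  TTT.F.
  .TFF..
  TF.FF.
  F...FT
  TF..TT
Step 3: 6 trees catch fire, 9 burn out
  TTF...
  .F....
  F.....
  .....F
  F...FT

TTF...
.F....
F.....
.....F
F...FT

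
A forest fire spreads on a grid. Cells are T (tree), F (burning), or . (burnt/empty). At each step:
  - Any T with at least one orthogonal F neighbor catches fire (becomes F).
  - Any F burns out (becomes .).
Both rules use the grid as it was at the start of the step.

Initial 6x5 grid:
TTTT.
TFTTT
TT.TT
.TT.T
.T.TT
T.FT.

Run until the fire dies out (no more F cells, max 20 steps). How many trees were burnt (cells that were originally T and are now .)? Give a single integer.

Answer: 19

Derivation:
Step 1: +5 fires, +2 burnt (F count now 5)
Step 2: +6 fires, +5 burnt (F count now 6)
Step 3: +6 fires, +6 burnt (F count now 6)
Step 4: +2 fires, +6 burnt (F count now 2)
Step 5: +0 fires, +2 burnt (F count now 0)
Fire out after step 5
Initially T: 20, now '.': 29
Total burnt (originally-T cells now '.'): 19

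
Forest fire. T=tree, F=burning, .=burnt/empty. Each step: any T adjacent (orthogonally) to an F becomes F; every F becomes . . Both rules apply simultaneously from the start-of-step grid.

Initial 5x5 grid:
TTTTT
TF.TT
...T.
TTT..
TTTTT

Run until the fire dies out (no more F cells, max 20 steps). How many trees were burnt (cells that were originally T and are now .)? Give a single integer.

Answer: 9

Derivation:
Step 1: +2 fires, +1 burnt (F count now 2)
Step 2: +2 fires, +2 burnt (F count now 2)
Step 3: +1 fires, +2 burnt (F count now 1)
Step 4: +2 fires, +1 burnt (F count now 2)
Step 5: +2 fires, +2 burnt (F count now 2)
Step 6: +0 fires, +2 burnt (F count now 0)
Fire out after step 6
Initially T: 17, now '.': 17
Total burnt (originally-T cells now '.'): 9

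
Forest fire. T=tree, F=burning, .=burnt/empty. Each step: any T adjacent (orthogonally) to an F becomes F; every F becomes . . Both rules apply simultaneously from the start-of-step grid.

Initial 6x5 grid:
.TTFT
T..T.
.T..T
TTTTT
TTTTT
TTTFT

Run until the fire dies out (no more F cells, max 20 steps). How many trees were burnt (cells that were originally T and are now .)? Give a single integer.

Step 1: +6 fires, +2 burnt (F count now 6)
Step 2: +5 fires, +6 burnt (F count now 5)
Step 3: +4 fires, +5 burnt (F count now 4)
Step 4: +3 fires, +4 burnt (F count now 3)
Step 5: +2 fires, +3 burnt (F count now 2)
Step 6: +0 fires, +2 burnt (F count now 0)
Fire out after step 6
Initially T: 21, now '.': 29
Total burnt (originally-T cells now '.'): 20

Answer: 20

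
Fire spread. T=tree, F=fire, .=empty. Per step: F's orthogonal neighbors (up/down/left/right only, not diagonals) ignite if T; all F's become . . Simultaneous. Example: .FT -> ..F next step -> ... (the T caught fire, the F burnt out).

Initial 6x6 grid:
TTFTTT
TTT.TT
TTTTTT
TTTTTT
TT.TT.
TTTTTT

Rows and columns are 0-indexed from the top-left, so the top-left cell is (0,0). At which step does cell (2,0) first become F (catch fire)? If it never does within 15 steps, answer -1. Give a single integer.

Step 1: cell (2,0)='T' (+3 fires, +1 burnt)
Step 2: cell (2,0)='T' (+4 fires, +3 burnt)
Step 3: cell (2,0)='T' (+6 fires, +4 burnt)
Step 4: cell (2,0)='F' (+5 fires, +6 burnt)
  -> target ignites at step 4
Step 5: cell (2,0)='.' (+5 fires, +5 burnt)
Step 6: cell (2,0)='.' (+5 fires, +5 burnt)
Step 7: cell (2,0)='.' (+3 fires, +5 burnt)
Step 8: cell (2,0)='.' (+1 fires, +3 burnt)
Step 9: cell (2,0)='.' (+0 fires, +1 burnt)
  fire out at step 9

4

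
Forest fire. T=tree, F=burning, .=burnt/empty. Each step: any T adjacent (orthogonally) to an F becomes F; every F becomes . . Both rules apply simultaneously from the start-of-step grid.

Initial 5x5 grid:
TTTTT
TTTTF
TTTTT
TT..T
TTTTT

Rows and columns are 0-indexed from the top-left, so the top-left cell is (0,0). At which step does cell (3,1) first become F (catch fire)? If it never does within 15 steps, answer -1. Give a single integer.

Step 1: cell (3,1)='T' (+3 fires, +1 burnt)
Step 2: cell (3,1)='T' (+4 fires, +3 burnt)
Step 3: cell (3,1)='T' (+4 fires, +4 burnt)
Step 4: cell (3,1)='T' (+4 fires, +4 burnt)
Step 5: cell (3,1)='F' (+4 fires, +4 burnt)
  -> target ignites at step 5
Step 6: cell (3,1)='.' (+2 fires, +4 burnt)
Step 7: cell (3,1)='.' (+1 fires, +2 burnt)
Step 8: cell (3,1)='.' (+0 fires, +1 burnt)
  fire out at step 8

5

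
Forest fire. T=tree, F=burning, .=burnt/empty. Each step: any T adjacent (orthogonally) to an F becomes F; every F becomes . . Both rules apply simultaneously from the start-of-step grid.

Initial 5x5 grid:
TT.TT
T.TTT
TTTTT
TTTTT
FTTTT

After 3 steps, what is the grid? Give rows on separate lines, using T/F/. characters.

Step 1: 2 trees catch fire, 1 burn out
  TT.TT
  T.TTT
  TTTTT
  FTTTT
  .FTTT
Step 2: 3 trees catch fire, 2 burn out
  TT.TT
  T.TTT
  FTTTT
  .FTTT
  ..FTT
Step 3: 4 trees catch fire, 3 burn out
  TT.TT
  F.TTT
  .FTTT
  ..FTT
  ...FT

TT.TT
F.TTT
.FTTT
..FTT
...FT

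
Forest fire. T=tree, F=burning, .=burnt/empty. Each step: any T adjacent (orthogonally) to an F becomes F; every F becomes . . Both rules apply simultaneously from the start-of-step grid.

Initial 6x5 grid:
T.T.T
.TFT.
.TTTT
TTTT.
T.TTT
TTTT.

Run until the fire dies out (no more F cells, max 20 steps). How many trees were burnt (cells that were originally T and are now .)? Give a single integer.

Answer: 19

Derivation:
Step 1: +4 fires, +1 burnt (F count now 4)
Step 2: +3 fires, +4 burnt (F count now 3)
Step 3: +4 fires, +3 burnt (F count now 4)
Step 4: +3 fires, +4 burnt (F count now 3)
Step 5: +4 fires, +3 burnt (F count now 4)
Step 6: +1 fires, +4 burnt (F count now 1)
Step 7: +0 fires, +1 burnt (F count now 0)
Fire out after step 7
Initially T: 21, now '.': 28
Total burnt (originally-T cells now '.'): 19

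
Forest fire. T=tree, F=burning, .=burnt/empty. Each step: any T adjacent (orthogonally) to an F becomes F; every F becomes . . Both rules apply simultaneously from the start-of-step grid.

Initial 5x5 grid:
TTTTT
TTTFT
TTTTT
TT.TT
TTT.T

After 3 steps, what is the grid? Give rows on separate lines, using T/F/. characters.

Step 1: 4 trees catch fire, 1 burn out
  TTTFT
  TTF.F
  TTTFT
  TT.TT
  TTT.T
Step 2: 6 trees catch fire, 4 burn out
  TTF.F
  TF...
  TTF.F
  TT.FT
  TTT.T
Step 3: 4 trees catch fire, 6 burn out
  TF...
  F....
  TF...
  TT..F
  TTT.T

TF...
F....
TF...
TT..F
TTT.T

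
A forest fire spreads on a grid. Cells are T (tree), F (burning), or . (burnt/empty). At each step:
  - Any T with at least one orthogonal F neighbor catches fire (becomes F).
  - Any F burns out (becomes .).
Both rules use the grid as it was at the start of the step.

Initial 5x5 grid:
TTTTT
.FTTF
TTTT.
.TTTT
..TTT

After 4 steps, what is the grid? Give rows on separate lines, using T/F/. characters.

Step 1: 5 trees catch fire, 2 burn out
  TFTTF
  ..FF.
  TFTT.
  .TTTT
  ..TTT
Step 2: 7 trees catch fire, 5 burn out
  F.FF.
  .....
  F.FF.
  .FTTT
  ..TTT
Step 3: 2 trees catch fire, 7 burn out
  .....
  .....
  .....
  ..FFT
  ..TTT
Step 4: 3 trees catch fire, 2 burn out
  .....
  .....
  .....
  ....F
  ..FFT

.....
.....
.....
....F
..FFT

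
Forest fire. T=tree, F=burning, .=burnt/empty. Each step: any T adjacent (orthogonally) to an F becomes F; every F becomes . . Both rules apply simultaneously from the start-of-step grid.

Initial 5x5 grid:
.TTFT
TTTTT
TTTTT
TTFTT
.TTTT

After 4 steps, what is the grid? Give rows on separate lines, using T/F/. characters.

Step 1: 7 trees catch fire, 2 burn out
  .TF.F
  TTTFT
  TTFTT
  TF.FT
  .TFTT
Step 2: 9 trees catch fire, 7 burn out
  .F...
  TTF.F
  TF.FT
  F...F
  .F.FT
Step 3: 4 trees catch fire, 9 burn out
  .....
  TF...
  F...F
  .....
  ....F
Step 4: 1 trees catch fire, 4 burn out
  .....
  F....
  .....
  .....
  .....

.....
F....
.....
.....
.....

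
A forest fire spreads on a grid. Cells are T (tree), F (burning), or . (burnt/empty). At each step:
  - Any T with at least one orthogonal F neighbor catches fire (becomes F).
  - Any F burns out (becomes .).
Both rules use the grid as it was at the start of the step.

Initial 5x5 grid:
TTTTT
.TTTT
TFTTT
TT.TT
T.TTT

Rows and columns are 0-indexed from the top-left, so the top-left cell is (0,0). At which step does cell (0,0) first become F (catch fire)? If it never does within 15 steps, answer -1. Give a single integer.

Step 1: cell (0,0)='T' (+4 fires, +1 burnt)
Step 2: cell (0,0)='T' (+4 fires, +4 burnt)
Step 3: cell (0,0)='F' (+6 fires, +4 burnt)
  -> target ignites at step 3
Step 4: cell (0,0)='.' (+4 fires, +6 burnt)
Step 5: cell (0,0)='.' (+3 fires, +4 burnt)
Step 6: cell (0,0)='.' (+0 fires, +3 burnt)
  fire out at step 6

3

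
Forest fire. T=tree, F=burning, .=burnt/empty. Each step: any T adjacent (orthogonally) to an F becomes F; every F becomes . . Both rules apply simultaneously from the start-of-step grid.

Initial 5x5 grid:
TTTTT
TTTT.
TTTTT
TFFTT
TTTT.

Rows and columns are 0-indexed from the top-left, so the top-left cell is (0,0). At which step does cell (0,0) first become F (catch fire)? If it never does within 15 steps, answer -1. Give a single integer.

Step 1: cell (0,0)='T' (+6 fires, +2 burnt)
Step 2: cell (0,0)='T' (+7 fires, +6 burnt)
Step 3: cell (0,0)='T' (+5 fires, +7 burnt)
Step 4: cell (0,0)='F' (+2 fires, +5 burnt)
  -> target ignites at step 4
Step 5: cell (0,0)='.' (+1 fires, +2 burnt)
Step 6: cell (0,0)='.' (+0 fires, +1 burnt)
  fire out at step 6

4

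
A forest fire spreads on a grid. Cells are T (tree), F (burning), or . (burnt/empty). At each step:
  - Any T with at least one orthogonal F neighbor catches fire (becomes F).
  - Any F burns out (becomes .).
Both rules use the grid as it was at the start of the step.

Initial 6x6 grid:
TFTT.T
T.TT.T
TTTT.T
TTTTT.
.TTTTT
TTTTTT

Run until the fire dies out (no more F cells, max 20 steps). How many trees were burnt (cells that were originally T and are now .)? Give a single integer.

Step 1: +2 fires, +1 burnt (F count now 2)
Step 2: +3 fires, +2 burnt (F count now 3)
Step 3: +3 fires, +3 burnt (F count now 3)
Step 4: +4 fires, +3 burnt (F count now 4)
Step 5: +3 fires, +4 burnt (F count now 3)
Step 6: +4 fires, +3 burnt (F count now 4)
Step 7: +3 fires, +4 burnt (F count now 3)
Step 8: +3 fires, +3 burnt (F count now 3)
Step 9: +1 fires, +3 burnt (F count now 1)
Step 10: +0 fires, +1 burnt (F count now 0)
Fire out after step 10
Initially T: 29, now '.': 33
Total burnt (originally-T cells now '.'): 26

Answer: 26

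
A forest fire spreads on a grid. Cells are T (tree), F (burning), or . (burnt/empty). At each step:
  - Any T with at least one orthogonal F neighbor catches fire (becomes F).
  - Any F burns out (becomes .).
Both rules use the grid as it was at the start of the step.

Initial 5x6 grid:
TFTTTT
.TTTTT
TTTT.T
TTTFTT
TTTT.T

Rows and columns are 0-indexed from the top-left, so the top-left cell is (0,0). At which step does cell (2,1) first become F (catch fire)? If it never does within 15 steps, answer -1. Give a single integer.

Step 1: cell (2,1)='T' (+7 fires, +2 burnt)
Step 2: cell (2,1)='F' (+8 fires, +7 burnt)
  -> target ignites at step 2
Step 3: cell (2,1)='.' (+7 fires, +8 burnt)
Step 4: cell (2,1)='.' (+3 fires, +7 burnt)
Step 5: cell (2,1)='.' (+0 fires, +3 burnt)
  fire out at step 5

2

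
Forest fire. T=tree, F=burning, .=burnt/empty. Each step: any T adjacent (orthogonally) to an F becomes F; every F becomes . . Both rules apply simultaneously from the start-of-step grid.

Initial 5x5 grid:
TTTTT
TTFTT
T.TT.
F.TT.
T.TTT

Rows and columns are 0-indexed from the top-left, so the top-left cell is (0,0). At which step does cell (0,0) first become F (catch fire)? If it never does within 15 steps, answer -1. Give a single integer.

Step 1: cell (0,0)='T' (+6 fires, +2 burnt)
Step 2: cell (0,0)='T' (+6 fires, +6 burnt)
Step 3: cell (0,0)='F' (+4 fires, +6 burnt)
  -> target ignites at step 3
Step 4: cell (0,0)='.' (+1 fires, +4 burnt)
Step 5: cell (0,0)='.' (+1 fires, +1 burnt)
Step 6: cell (0,0)='.' (+0 fires, +1 burnt)
  fire out at step 6

3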